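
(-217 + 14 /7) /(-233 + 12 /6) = 215 /231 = 0.93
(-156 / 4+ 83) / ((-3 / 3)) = -44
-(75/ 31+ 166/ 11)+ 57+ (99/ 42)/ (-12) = 39.29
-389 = -389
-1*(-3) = 3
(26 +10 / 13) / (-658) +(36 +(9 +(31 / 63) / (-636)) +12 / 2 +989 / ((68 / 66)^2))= 3476162776043 / 3537583686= 982.64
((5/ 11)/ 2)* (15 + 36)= 255/ 22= 11.59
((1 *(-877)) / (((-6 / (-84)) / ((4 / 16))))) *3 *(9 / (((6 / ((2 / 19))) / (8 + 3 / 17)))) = -7679889 / 646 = -11888.37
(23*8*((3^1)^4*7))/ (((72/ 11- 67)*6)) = -27324/ 95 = -287.62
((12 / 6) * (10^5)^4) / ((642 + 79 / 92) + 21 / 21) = 3680000000000000000000 / 11847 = 310627162994851017.14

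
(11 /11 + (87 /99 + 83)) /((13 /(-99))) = -8403 /13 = -646.38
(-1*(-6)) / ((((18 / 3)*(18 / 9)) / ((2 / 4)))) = 1 / 4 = 0.25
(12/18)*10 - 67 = -181/3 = -60.33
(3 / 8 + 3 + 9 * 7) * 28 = 3717 / 2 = 1858.50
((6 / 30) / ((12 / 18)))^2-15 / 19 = -1329 / 1900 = -0.70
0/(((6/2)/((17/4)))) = 0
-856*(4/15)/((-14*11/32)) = 54784/1155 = 47.43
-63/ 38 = -1.66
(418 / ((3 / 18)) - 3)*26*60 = 3907800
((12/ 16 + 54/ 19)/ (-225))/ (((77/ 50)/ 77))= -91/ 114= -0.80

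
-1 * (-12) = 12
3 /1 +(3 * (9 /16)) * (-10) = -111 /8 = -13.88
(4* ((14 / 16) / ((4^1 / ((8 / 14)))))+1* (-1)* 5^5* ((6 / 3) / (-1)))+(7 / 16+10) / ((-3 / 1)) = 299857 / 48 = 6247.02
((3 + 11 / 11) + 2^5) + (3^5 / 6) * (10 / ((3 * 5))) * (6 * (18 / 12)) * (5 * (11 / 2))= 6718.50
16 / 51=0.31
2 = 2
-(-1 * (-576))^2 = -331776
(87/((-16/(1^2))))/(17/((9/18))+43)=-87/1232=-0.07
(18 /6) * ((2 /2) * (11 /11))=3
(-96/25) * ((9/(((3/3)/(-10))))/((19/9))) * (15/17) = 46656/323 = 144.45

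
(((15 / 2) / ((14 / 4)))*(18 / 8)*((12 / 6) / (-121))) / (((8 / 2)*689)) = -135 / 4668664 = -0.00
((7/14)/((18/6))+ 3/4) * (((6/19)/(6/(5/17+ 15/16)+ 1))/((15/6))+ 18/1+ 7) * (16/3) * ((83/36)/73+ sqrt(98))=853772777/220986549+ 41145676 * sqrt(2)/48051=1214.84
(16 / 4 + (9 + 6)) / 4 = 19 / 4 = 4.75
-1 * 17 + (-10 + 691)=664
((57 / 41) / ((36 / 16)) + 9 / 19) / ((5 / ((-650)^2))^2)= 18214777750000 / 2337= 7794085472.83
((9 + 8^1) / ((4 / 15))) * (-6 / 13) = -765 / 26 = -29.42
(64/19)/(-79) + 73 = 109509/1501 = 72.96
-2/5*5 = -2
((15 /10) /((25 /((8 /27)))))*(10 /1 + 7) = 68 /225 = 0.30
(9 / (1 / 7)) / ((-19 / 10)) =-630 / 19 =-33.16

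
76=76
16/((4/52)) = 208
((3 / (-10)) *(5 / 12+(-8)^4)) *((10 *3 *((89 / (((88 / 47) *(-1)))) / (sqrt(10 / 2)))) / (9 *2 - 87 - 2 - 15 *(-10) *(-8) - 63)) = -616871193 *sqrt(5) / 2347840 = -587.50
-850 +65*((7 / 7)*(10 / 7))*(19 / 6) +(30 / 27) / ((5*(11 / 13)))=-555.69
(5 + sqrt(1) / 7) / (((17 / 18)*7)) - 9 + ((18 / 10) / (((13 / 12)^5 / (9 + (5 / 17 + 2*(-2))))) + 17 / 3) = 3554608150 / 927861207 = 3.83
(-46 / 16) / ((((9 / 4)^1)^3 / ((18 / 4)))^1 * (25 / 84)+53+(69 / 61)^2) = -9585296 / 183480379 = -0.05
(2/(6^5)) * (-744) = -31/162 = -0.19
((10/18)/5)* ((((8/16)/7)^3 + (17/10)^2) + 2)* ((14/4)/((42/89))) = 29857631/7408800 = 4.03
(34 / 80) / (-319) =-17 / 12760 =-0.00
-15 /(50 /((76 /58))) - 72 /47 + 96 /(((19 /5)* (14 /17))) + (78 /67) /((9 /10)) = 30.05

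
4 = 4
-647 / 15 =-43.13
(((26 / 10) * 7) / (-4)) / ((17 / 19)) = -1729 / 340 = -5.09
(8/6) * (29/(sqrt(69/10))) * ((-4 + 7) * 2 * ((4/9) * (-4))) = -3712 * sqrt(690)/621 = -157.01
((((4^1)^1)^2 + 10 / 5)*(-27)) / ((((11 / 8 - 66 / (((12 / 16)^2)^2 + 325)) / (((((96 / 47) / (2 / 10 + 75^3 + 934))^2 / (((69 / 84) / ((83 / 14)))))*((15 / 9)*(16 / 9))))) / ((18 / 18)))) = -10295590912000 / 49753419704615299959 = -0.00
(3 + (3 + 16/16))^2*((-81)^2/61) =321489/61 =5270.31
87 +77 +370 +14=548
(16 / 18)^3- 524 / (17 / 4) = -1519280 / 12393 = -122.59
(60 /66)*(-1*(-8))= 80 /11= 7.27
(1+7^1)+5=13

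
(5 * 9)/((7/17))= 765/7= 109.29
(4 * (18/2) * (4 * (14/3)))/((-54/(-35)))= 3920/9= 435.56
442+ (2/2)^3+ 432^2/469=394391/469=840.92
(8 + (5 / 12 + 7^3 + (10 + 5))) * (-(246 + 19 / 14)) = -15226811 / 168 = -90635.78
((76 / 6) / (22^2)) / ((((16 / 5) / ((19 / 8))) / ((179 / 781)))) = 323095 / 72576768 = 0.00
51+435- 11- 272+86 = 289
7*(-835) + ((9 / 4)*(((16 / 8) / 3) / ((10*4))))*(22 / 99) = -701399 / 120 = -5844.99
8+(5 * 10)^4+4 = 6250012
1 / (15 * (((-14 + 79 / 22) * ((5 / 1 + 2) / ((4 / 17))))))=-88 / 408765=-0.00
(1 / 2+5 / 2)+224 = 227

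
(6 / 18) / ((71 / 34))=34 / 213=0.16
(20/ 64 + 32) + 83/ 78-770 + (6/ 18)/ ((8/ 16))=-153079/ 208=-735.96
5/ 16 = 0.31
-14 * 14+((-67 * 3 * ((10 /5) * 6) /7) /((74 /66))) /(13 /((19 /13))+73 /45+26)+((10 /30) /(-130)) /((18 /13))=-204.42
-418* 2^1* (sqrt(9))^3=-22572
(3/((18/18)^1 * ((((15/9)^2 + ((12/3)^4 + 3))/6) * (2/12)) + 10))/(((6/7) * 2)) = 0.10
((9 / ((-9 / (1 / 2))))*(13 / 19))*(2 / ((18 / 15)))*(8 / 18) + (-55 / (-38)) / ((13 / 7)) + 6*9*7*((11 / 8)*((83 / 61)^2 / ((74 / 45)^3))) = 216.91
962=962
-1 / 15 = -0.07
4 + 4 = 8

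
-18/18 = -1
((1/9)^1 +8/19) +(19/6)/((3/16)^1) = 331/19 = 17.42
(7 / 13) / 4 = 7 / 52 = 0.13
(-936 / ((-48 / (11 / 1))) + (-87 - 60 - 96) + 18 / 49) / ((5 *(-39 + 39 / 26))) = 919 / 6125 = 0.15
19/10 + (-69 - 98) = -1651/10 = -165.10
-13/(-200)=13/200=0.06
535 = 535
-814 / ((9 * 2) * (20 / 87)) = -11803 / 60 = -196.72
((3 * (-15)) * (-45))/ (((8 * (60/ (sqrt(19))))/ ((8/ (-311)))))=-135 * sqrt(19)/ 1244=-0.47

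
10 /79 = 0.13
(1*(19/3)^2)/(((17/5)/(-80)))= -943.79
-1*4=-4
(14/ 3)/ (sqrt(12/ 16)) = 28 *sqrt(3)/ 9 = 5.39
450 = 450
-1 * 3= -3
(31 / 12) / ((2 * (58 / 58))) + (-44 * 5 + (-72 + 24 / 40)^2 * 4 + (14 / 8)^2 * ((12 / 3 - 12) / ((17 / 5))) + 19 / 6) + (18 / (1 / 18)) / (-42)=1439522401 / 71400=20161.38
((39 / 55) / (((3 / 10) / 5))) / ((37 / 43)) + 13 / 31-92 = -982183 / 12617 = -77.85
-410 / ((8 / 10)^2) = -5125 / 8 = -640.62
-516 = -516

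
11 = 11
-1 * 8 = -8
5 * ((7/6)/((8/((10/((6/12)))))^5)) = 569.66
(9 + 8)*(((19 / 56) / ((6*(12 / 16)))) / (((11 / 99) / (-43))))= -13889 / 28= -496.04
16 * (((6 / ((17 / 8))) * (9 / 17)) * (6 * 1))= 41472 / 289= 143.50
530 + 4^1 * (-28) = 418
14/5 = 2.80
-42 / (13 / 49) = -2058 / 13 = -158.31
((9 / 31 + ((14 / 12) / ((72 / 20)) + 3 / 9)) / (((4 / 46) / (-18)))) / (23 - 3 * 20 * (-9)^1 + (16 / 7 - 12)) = -510853 / 1440756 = -0.35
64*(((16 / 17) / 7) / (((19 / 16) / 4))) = 65536 / 2261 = 28.99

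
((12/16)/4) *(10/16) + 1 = 143/128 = 1.12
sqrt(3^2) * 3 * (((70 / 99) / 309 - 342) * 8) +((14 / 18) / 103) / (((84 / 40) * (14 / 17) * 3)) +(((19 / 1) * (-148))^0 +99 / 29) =-458657800373 / 18629919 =-24619.42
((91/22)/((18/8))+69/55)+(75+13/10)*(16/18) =11701/165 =70.92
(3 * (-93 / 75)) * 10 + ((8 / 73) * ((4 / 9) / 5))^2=-401432546 / 10791225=-37.20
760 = 760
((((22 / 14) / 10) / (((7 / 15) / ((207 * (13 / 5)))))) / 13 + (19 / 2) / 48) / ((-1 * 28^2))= -332543 / 18439680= -0.02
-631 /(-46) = 631 /46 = 13.72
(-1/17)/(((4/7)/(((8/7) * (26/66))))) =-26/561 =-0.05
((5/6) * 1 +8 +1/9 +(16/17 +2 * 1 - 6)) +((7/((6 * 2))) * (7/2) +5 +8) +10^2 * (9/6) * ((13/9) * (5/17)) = 6095/72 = 84.65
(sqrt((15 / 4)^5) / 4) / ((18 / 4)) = 25 * sqrt(15) / 64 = 1.51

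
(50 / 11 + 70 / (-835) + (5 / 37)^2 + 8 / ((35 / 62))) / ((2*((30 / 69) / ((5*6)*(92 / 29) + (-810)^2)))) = 35926831056604527 / 2552575795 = 14074736.24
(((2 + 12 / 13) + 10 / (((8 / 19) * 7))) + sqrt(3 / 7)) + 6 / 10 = sqrt(21) / 7 + 12587 / 1820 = 7.57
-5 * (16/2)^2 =-320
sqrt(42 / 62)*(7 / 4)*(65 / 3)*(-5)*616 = -350350*sqrt(651) / 93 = -96119.09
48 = 48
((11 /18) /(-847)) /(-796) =1 /1103256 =0.00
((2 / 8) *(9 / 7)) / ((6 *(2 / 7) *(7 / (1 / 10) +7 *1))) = 3 / 1232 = 0.00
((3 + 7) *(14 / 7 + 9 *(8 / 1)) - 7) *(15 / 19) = 10995 / 19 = 578.68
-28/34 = -0.82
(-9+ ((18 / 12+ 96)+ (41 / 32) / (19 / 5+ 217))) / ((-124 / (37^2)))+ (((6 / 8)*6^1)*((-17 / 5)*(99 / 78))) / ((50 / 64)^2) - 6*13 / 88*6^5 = -15467710911239623 / 1957612800000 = -7901.31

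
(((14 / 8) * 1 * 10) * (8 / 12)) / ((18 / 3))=35 / 18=1.94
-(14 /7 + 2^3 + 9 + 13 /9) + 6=-130 /9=-14.44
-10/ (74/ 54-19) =135/ 238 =0.57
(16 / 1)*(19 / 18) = 152 / 9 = 16.89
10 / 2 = 5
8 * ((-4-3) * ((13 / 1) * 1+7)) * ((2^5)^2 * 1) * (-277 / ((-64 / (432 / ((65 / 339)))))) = -145388888064 / 13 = -11183760620.31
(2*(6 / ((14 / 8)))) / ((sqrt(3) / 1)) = 16*sqrt(3) / 7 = 3.96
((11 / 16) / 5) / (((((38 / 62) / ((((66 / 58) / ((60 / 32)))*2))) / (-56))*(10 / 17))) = -1785476 / 68875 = -25.92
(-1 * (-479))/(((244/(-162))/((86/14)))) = -1668357/854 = -1953.58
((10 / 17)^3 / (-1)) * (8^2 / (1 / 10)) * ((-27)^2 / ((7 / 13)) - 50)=-169849.09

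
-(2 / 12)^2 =-1 / 36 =-0.03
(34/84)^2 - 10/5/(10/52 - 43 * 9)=0.17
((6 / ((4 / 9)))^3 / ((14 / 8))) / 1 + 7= 1412.93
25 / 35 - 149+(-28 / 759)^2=-597966590 / 4032567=-148.28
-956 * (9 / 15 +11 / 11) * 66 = -504768 / 5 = -100953.60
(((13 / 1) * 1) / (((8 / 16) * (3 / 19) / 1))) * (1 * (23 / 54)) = 5681 / 81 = 70.14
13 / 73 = 0.18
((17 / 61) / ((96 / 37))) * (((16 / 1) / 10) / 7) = 629 / 25620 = 0.02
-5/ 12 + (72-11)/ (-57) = -113/ 76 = -1.49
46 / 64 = 23 / 32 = 0.72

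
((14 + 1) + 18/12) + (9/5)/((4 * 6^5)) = 285121/17280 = 16.50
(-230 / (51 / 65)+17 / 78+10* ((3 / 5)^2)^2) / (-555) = 48336563 / 91991250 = 0.53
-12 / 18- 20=-62 / 3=-20.67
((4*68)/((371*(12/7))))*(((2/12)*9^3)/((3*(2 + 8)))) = 459/265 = 1.73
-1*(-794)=794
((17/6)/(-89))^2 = 289/285156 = 0.00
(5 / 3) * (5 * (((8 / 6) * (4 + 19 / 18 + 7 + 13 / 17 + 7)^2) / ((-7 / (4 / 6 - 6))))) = 3325.65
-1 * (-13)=13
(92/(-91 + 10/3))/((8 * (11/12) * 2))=-207/2893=-0.07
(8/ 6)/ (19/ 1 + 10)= 4/ 87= 0.05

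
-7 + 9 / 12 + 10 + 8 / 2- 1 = 27 / 4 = 6.75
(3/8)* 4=3/2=1.50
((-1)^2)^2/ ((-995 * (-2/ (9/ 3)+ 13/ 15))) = -1/ 199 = -0.01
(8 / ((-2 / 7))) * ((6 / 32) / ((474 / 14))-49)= 433503 / 316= 1371.84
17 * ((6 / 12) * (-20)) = -170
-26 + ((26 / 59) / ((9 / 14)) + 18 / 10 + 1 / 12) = -248839 / 10620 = -23.43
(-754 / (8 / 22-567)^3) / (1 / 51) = 51182274 / 242153851337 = 0.00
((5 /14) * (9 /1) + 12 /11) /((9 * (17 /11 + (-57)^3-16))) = -17 /6581988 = -0.00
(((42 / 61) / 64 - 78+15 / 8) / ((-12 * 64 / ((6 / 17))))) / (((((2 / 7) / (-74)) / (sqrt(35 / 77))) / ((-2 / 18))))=0.68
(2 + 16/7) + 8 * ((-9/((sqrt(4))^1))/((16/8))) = -96/7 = -13.71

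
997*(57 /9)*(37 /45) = 5191.79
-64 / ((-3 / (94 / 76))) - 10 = 934 / 57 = 16.39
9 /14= 0.64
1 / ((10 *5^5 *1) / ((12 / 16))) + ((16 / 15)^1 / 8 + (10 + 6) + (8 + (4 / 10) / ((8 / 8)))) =9200009 / 375000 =24.53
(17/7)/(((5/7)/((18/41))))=306/205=1.49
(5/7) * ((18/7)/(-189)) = -10/1029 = -0.01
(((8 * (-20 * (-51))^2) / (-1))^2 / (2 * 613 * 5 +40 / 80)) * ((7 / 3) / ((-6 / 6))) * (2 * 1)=-215524270080000 / 4087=-52734100827.01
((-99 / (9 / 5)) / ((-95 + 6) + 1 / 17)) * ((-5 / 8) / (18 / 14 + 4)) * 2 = -4675 / 31968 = -0.15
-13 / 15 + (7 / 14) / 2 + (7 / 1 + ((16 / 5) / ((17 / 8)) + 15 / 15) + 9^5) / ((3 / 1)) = 20079263 / 1020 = 19685.55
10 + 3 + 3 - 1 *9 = 7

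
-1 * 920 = -920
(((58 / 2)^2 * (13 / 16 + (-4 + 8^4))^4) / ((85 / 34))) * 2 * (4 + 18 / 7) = 10163027830764276971125 / 8192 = 1240603983247592403.70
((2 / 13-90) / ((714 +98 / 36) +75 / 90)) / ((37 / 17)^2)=-1518984 / 57466513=-0.03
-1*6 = -6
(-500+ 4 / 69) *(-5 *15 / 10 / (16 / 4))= 21560 / 23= 937.39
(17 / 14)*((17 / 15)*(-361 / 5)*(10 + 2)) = -1192.33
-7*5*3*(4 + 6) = -1050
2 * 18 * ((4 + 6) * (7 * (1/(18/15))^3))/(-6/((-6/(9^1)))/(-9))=-4375/3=-1458.33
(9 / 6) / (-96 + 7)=-0.02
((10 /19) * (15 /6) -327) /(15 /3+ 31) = -1547 /171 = -9.05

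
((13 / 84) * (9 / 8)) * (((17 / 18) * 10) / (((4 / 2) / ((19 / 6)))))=2.60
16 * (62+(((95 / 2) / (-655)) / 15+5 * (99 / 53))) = 1141.36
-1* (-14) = 14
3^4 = 81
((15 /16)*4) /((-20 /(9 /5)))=-27 /80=-0.34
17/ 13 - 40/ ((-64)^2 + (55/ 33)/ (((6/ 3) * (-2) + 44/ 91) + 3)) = 9737057/ 7502053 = 1.30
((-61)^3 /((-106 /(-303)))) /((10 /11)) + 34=-756491633 /1060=-713671.35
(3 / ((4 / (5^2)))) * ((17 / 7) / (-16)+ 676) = 5677125 / 448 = 12672.15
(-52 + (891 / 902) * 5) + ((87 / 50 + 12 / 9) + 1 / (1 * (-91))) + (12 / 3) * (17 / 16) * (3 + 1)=-7554892 / 279825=-27.00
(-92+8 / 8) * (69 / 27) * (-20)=41860 / 9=4651.11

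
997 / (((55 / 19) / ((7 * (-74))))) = -9812474 / 55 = -178408.62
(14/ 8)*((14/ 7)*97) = 339.50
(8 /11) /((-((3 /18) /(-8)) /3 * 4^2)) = 72 /11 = 6.55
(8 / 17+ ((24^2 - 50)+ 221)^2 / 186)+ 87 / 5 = 15904433 / 5270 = 3017.92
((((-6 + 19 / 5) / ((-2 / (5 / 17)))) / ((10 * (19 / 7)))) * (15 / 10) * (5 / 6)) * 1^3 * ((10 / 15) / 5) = 77 / 38760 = 0.00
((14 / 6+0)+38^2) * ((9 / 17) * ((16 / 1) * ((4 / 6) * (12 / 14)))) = 833088 / 119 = 7000.74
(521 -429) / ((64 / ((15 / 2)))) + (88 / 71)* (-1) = 21679 / 2272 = 9.54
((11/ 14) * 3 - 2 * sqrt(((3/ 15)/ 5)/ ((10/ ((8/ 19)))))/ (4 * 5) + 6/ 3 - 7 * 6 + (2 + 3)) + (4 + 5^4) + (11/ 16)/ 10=667997/ 1120 - sqrt(95)/ 2375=596.42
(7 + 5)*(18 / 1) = 216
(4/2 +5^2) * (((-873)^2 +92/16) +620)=20594378.25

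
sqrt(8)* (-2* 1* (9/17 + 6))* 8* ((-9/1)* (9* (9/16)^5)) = 530909559* sqrt(2)/557056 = 1347.83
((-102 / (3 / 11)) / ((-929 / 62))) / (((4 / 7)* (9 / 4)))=162316 / 8361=19.41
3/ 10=0.30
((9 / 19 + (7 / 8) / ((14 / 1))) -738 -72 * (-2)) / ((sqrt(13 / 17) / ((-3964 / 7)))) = 178789283 * sqrt(221) / 6916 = 384310.84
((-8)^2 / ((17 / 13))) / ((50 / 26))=10816 / 425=25.45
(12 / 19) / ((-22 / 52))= -312 / 209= -1.49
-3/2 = -1.50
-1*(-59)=59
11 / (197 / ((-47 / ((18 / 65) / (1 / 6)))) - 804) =-33605 / 2477496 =-0.01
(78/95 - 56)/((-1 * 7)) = 5242/665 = 7.88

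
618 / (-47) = -618 / 47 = -13.15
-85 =-85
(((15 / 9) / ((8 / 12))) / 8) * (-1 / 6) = -5 / 96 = -0.05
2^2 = 4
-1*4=-4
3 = 3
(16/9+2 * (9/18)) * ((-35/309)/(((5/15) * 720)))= -175/133488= -0.00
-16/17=-0.94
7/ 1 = 7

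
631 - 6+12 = 637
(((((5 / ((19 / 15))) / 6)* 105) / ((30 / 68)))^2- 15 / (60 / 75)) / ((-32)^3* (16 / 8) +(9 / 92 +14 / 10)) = -4068173875 / 10882659431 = -0.37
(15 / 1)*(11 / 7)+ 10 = 235 / 7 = 33.57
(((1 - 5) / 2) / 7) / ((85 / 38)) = -76 / 595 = -0.13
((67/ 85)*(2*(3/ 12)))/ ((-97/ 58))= -1943/ 8245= -0.24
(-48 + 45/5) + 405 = 366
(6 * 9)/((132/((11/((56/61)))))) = 549/112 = 4.90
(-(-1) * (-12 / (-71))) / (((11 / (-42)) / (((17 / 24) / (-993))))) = 119 / 258511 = 0.00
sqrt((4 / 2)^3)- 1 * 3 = -3+2 * sqrt(2) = -0.17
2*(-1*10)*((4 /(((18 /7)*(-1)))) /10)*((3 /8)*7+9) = 36.17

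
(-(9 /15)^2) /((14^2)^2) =-9 /960400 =-0.00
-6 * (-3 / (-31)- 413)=76800 / 31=2477.42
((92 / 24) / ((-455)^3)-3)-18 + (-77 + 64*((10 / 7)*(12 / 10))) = 6620659477 / 565178250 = 11.71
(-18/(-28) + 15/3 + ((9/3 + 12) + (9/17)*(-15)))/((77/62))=93713/9163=10.23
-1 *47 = -47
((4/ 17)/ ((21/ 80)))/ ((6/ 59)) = 9440/ 1071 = 8.81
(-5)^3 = -125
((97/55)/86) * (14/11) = 679/26015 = 0.03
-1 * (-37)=37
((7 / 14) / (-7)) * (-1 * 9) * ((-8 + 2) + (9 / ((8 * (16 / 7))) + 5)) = -585 / 1792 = -0.33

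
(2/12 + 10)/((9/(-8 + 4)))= -122/27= -4.52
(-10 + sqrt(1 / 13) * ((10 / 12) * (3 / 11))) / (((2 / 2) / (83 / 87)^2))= -68890 / 7569 + 34445 * sqrt(13) / 2164734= -9.04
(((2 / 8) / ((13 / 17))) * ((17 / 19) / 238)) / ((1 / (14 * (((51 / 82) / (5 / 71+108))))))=61557 / 621635768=0.00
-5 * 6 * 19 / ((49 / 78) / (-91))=577980 / 7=82568.57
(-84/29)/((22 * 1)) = -42/319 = -0.13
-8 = -8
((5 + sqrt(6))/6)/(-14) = -5/84 - sqrt(6)/84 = -0.09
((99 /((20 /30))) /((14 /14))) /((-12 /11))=-1089 /8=-136.12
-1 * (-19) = 19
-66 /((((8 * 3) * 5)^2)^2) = -11 /34560000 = -0.00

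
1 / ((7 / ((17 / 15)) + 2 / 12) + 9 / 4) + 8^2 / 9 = 114028 / 15777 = 7.23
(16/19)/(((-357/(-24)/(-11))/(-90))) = 126720/2261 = 56.05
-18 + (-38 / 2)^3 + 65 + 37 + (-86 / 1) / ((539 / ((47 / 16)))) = -29215821 / 4312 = -6775.47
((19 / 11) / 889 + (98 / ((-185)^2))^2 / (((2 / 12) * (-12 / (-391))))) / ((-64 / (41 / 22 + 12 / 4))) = -0.00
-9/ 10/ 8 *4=-9/ 20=-0.45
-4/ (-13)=4/ 13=0.31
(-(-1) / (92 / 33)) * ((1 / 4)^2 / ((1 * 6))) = 0.00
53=53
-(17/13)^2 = -1.71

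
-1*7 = -7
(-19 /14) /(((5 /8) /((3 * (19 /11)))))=-4332 /385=-11.25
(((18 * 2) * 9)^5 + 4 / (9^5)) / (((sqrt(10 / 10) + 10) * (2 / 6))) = 210832519264920580 / 216513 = 973763789079.27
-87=-87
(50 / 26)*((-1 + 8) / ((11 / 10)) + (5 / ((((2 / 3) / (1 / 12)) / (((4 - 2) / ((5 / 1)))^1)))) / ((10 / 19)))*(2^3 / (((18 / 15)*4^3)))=25075 / 18304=1.37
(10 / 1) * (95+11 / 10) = 961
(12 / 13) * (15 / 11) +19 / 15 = 5417 / 2145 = 2.53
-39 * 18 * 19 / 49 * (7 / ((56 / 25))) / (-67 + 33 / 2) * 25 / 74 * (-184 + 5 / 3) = -759988125 / 732452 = -1037.59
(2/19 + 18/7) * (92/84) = 8188/2793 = 2.93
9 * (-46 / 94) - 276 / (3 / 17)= -73715 / 47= -1568.40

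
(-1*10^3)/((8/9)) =-1125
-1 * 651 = -651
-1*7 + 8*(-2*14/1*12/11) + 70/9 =-24115/99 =-243.59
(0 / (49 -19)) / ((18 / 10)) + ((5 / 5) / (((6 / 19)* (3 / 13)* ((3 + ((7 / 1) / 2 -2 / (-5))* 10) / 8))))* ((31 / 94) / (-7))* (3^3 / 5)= -7657 / 11515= -0.66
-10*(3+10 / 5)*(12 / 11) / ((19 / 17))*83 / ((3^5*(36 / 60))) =-1411000 / 50787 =-27.78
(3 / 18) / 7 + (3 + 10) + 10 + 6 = 29.02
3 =3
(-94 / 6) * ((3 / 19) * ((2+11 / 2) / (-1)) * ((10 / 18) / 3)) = 1175 / 342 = 3.44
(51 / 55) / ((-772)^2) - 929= -929.00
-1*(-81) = 81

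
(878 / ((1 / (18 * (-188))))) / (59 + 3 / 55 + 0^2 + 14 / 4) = -326826720 / 6881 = -47496.98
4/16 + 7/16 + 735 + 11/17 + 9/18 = 200419/272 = 736.83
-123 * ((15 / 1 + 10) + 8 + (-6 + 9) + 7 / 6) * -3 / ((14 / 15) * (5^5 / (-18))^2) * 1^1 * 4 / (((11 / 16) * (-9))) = -0.32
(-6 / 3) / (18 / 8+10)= -8 / 49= -0.16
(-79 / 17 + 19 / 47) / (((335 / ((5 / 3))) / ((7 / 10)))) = -0.01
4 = 4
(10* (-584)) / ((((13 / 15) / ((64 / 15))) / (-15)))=5606400 / 13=431261.54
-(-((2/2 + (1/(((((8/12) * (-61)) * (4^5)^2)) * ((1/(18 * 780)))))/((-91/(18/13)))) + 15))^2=-135519735237623593609/529373634267971584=-256.00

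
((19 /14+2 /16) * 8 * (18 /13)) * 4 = 5976 /91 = 65.67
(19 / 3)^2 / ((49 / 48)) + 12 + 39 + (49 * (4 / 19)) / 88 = 5555317 / 61446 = 90.41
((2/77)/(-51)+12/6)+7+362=1456915/3927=371.00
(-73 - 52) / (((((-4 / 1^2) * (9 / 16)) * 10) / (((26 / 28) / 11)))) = 0.47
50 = 50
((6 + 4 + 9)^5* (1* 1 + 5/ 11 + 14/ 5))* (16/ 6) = 1545085776/ 55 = 28092468.65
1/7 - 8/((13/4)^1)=-211/91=-2.32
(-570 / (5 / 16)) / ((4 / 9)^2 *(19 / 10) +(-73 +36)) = 738720 / 14833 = 49.80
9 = 9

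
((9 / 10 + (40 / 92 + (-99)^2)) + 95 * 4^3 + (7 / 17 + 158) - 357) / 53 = 61323449 / 207230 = 295.92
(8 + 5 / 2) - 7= 7 / 2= 3.50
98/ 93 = 1.05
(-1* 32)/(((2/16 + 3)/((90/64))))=-14.40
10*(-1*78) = -780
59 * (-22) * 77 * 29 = -2898434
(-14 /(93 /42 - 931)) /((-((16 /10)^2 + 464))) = -1225 /37916748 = -0.00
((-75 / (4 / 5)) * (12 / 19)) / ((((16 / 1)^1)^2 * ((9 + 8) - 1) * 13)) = -1125 / 1011712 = -0.00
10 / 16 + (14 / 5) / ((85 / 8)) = 3021 / 3400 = 0.89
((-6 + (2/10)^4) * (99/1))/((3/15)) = -2969.21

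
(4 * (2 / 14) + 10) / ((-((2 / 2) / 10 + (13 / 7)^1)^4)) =-253820000 / 352275361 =-0.72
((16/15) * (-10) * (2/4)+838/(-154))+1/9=-7390/693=-10.66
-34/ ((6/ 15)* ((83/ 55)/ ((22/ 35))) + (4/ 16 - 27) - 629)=82280/ 1584591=0.05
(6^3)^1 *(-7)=-1512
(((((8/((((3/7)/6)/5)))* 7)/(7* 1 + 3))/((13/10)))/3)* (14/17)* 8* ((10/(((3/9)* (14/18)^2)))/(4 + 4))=907200/221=4104.98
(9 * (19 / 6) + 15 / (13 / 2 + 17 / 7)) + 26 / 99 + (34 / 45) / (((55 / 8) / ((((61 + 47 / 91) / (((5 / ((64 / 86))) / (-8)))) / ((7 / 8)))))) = 14401086929 / 677927250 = 21.24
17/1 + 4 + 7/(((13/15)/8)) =1113/13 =85.62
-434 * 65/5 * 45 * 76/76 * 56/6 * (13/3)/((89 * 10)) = -1026844/89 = -11537.57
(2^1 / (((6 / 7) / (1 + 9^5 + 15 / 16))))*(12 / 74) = 6613705 / 296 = 22343.60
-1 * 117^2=-13689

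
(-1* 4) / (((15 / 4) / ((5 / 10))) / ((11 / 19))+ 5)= -0.22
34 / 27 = 1.26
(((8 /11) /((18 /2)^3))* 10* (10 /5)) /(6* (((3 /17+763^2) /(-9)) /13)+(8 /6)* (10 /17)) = -2210 /3306706821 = -0.00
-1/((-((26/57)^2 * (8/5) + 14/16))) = 129960/156979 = 0.83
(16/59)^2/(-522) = -128/908541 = -0.00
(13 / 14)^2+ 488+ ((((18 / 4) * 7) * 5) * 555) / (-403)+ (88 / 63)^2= 1752476809 / 6398028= 273.91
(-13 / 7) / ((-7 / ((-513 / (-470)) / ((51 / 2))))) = 2223 / 195755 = 0.01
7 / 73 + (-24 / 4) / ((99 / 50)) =-7069 / 2409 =-2.93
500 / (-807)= -500 / 807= -0.62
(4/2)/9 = 2/9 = 0.22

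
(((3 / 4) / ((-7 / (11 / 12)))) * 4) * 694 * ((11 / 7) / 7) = -41987 / 686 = -61.21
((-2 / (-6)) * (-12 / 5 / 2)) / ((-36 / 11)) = 11 / 90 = 0.12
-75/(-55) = 15/11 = 1.36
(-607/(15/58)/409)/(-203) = 1214/42945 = 0.03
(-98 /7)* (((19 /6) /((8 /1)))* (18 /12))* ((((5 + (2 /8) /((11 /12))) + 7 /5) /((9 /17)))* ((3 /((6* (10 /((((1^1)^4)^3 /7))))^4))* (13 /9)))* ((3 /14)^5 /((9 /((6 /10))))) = -1541033 /3506474797056000000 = -0.00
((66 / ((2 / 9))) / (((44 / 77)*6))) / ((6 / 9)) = 2079 / 16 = 129.94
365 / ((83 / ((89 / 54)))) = 32485 / 4482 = 7.25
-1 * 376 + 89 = -287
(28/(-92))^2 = 49/529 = 0.09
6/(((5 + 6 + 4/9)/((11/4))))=297/206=1.44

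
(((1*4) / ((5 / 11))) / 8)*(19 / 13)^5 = 27237089 / 3712930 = 7.34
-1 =-1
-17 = -17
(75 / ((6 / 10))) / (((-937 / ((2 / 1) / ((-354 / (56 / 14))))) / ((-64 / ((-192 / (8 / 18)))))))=2000 / 4477923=0.00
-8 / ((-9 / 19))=152 / 9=16.89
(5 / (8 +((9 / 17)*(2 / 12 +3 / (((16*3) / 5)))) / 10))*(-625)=-8500000 / 21829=-389.39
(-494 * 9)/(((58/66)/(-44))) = 6455592/29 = 222606.62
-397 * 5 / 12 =-1985 / 12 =-165.42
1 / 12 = 0.08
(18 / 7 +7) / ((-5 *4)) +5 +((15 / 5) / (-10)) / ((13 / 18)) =7473 / 1820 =4.11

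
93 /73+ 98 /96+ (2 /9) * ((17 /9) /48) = 653803 /283824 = 2.30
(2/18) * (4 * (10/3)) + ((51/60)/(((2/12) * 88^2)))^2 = 1.48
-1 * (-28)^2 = -784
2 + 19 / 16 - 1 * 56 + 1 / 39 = -32939 / 624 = -52.79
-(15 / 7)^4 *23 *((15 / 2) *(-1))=17465625 / 4802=3637.16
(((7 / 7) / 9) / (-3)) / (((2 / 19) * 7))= -19 / 378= -0.05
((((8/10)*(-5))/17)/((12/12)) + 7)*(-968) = -111320/17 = -6548.24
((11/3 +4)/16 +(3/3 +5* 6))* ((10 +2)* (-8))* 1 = -3022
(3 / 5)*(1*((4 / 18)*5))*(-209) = -418 / 3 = -139.33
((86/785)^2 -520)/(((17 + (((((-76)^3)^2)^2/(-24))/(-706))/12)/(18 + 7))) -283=-283.00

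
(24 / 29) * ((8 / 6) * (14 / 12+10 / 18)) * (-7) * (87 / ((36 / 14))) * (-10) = 121520 / 27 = 4500.74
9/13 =0.69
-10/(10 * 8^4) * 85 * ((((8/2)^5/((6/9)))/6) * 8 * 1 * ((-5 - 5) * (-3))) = -1275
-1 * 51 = -51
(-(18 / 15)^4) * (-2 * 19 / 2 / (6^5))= 19 / 3750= 0.01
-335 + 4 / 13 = -334.69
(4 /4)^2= 1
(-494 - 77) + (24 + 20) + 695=168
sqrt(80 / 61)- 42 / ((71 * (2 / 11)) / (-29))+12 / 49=4 * sqrt(305) / 61+329103 / 3479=95.74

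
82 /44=41 /22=1.86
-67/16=-4.19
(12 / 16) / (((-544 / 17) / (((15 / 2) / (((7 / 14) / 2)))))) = -45 / 64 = -0.70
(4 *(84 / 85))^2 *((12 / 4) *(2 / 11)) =677376 / 79475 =8.52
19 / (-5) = -19 / 5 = -3.80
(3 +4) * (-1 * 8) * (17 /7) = -136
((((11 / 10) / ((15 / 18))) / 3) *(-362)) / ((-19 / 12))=47784 / 475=100.60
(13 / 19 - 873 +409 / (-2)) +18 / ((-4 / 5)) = -20887 / 19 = -1099.32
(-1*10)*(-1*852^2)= 7259040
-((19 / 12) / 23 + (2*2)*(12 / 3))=-4435 / 276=-16.07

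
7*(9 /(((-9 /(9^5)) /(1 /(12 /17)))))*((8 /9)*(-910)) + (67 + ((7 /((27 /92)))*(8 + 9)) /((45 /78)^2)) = 2877495102373 /6075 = 473661745.25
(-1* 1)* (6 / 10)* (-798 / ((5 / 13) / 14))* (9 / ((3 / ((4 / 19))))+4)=2018016 / 25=80720.64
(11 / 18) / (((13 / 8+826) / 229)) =10076 / 59589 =0.17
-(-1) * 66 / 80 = 0.82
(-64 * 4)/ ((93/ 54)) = -4608/ 31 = -148.65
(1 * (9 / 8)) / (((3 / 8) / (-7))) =-21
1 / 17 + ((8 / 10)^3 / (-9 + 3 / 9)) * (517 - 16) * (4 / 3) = -1088551 / 27625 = -39.40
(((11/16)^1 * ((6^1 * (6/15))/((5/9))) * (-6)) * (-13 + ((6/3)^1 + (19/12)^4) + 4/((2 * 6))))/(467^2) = 0.00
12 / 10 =6 / 5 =1.20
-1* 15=-15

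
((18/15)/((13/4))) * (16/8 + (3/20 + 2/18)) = 814/975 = 0.83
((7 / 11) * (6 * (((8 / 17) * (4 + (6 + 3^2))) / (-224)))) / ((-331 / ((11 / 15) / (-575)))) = -0.00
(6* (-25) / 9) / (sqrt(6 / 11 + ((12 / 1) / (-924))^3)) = -3850* sqrt(19174309) / 747051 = -22.57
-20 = -20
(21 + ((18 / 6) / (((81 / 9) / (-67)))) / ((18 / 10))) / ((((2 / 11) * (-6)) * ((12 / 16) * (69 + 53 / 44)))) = -112288 / 750627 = -0.15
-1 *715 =-715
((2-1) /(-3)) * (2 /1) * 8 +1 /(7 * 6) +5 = -13 /42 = -0.31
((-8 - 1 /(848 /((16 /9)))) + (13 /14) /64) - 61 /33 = -46242445 /4701312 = -9.84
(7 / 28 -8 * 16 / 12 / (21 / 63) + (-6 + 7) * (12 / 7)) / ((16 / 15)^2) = -189225 / 7168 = -26.40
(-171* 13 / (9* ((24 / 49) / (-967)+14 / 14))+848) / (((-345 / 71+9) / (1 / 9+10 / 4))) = 378.90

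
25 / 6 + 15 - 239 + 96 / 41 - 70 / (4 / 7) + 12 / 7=-338.28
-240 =-240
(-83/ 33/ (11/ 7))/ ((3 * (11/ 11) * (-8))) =581/ 8712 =0.07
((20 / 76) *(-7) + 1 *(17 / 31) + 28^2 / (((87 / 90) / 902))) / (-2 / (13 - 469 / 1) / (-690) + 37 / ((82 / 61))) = 4242018666119760 / 159604485521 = 26578.32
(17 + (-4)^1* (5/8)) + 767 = 1563/2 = 781.50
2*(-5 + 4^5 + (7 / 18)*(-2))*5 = 10182.22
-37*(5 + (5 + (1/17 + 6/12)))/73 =-13283/2482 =-5.35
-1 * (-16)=16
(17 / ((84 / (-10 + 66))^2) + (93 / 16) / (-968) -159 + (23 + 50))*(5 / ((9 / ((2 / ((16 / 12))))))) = -54676825 / 836352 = -65.38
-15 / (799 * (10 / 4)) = -6 / 799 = -0.01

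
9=9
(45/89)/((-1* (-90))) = 1/178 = 0.01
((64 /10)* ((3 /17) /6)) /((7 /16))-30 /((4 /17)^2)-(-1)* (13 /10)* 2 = -2564901 /4760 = -538.84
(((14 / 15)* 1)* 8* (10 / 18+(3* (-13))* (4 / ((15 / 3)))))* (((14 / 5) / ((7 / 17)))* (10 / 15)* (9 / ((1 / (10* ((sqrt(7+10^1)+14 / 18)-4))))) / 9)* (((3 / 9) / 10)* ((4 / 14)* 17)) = 1479347072 / 273375-51011968* sqrt(17) / 30375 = -1512.95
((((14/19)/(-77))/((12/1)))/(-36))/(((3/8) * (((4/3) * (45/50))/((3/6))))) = 5/203148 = 0.00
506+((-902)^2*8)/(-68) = -1618606/17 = -95212.12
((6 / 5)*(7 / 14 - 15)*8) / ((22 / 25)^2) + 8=-20782 / 121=-171.75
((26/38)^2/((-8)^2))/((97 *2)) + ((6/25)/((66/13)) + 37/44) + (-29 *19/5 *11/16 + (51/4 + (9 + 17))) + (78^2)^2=45624654274780083/1232598400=37015019.88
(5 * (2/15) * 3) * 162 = 324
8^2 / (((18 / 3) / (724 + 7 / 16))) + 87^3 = 1998691 / 3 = 666230.33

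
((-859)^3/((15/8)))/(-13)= 5070718232/195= 26003683.24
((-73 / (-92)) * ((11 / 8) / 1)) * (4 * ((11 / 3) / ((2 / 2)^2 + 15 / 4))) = 8833 / 2622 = 3.37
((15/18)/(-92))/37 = -5/20424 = -0.00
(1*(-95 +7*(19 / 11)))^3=-758550528 / 1331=-569910.24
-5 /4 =-1.25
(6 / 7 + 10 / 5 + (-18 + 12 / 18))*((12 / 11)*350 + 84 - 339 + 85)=-708320 / 231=-3066.32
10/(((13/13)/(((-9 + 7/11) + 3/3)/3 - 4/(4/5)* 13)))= -7420/11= -674.55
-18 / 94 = -9 / 47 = -0.19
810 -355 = 455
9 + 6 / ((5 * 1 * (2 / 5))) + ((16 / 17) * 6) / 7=1524 / 119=12.81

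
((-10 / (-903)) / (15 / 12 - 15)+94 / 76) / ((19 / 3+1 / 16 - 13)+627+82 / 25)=93309400 / 47081787599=0.00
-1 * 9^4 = -6561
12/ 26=6/ 13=0.46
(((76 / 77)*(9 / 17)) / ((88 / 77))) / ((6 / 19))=1083 / 748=1.45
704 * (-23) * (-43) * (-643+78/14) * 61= -189508350592/7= -27072621513.14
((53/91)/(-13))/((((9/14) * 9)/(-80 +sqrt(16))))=8056/13689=0.59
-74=-74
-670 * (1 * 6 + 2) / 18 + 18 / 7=-295.21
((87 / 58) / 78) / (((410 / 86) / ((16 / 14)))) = 86 / 18655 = 0.00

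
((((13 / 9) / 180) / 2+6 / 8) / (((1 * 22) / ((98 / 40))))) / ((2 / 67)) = 8020369 / 2851200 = 2.81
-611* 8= -4888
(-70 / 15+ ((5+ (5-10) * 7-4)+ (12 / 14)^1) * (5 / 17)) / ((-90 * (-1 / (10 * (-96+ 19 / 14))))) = 3409225 / 22491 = 151.58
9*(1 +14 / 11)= 225 / 11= 20.45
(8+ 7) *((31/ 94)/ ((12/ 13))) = 2015/ 376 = 5.36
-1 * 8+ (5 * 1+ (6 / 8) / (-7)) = -87 / 28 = -3.11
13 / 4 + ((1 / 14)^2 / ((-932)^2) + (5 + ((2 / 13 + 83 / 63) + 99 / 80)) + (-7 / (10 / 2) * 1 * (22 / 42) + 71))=8089766974741 / 99596427840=81.23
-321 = -321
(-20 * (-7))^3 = 2744000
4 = 4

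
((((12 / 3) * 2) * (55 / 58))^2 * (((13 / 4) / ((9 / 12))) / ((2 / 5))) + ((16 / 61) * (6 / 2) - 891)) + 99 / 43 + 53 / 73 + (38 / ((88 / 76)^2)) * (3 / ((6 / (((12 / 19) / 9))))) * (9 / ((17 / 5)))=-259453698556006 / 993739820469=-261.09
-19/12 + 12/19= -217/228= -0.95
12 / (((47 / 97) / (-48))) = -55872 / 47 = -1188.77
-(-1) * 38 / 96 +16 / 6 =3.06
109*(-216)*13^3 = -51726168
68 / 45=1.51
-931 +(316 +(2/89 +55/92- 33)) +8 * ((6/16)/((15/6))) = -26454597/40940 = -646.18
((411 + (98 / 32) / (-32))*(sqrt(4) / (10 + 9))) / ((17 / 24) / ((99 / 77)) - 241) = -5680341 / 31577696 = -0.18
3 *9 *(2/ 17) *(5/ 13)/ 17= 270/ 3757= 0.07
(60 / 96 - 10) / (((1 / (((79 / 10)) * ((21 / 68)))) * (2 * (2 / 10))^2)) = -142.95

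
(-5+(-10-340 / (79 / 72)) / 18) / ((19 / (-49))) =793310 / 13509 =58.72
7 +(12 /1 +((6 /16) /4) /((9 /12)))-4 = 121 /8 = 15.12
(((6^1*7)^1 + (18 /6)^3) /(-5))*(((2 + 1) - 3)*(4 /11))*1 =0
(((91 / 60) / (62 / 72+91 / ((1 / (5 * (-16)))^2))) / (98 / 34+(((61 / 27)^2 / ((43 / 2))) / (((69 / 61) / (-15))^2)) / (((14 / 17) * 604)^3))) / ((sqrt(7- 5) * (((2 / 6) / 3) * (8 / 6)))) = 78523912194176052074016 * sqrt(2) / 25751778480351670754300652755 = 0.00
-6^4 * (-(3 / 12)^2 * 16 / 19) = 1296 / 19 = 68.21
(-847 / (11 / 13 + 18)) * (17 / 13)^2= -76.85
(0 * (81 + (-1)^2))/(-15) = 0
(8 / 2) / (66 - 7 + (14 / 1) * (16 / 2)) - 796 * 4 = -544460 / 171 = -3183.98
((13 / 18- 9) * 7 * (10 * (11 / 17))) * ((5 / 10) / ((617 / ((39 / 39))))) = -57365 / 188802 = -0.30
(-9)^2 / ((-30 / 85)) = -459 / 2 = -229.50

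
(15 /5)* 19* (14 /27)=266 /9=29.56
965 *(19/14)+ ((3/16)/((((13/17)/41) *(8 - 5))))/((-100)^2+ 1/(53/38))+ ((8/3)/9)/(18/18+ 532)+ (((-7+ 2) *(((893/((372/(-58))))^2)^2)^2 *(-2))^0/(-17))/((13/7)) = 19019872188302305/14523287137632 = 1309.61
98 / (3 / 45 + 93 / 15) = 735 / 47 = 15.64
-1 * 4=-4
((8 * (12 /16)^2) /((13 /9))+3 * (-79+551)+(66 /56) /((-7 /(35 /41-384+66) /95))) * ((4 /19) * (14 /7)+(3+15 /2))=70897.71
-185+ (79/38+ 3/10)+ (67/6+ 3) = -96019/570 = -168.45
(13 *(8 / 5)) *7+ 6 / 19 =145.92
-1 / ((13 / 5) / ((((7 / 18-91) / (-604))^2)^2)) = -35382282729605 / 181627300110716928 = -0.00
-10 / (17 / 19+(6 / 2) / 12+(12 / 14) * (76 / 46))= -24472 / 6267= -3.90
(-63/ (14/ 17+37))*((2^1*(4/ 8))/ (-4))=1071/ 2572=0.42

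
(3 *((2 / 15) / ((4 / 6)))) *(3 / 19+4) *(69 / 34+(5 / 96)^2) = 25151783 / 4961280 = 5.07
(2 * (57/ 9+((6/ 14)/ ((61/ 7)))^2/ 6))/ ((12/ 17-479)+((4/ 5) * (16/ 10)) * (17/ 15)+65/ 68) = -1201959500/ 45154829893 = -0.03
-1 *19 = -19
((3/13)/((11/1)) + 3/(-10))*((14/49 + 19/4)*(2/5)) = -0.56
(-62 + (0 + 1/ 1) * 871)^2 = 654481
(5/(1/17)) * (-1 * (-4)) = 340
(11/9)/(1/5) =55/9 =6.11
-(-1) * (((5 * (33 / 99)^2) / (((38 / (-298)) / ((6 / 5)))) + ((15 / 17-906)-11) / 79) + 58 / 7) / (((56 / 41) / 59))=-5534147077 / 15003996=-368.84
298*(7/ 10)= 1043/ 5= 208.60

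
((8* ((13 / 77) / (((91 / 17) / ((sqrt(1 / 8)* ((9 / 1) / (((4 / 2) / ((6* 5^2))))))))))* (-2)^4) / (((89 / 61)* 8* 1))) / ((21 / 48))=44798400* sqrt(2) / 335797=188.67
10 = 10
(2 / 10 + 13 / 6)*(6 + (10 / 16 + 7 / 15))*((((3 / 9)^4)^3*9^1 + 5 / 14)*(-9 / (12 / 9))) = -17839844039 / 440899200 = -40.46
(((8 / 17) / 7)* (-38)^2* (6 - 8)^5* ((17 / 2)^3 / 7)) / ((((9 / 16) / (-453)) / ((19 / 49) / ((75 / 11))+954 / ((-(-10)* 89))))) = 11911567917228032 / 48080025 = 247744628.19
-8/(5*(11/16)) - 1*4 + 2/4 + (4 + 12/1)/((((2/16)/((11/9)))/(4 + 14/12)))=2383333/2970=802.47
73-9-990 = -926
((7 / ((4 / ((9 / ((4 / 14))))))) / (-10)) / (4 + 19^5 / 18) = -3969 / 99046840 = -0.00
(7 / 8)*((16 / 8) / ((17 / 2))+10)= 609 / 68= 8.96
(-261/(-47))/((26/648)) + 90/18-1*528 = -384.60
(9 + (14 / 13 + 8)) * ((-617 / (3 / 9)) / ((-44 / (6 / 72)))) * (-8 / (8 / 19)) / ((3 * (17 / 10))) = -13774525 / 58344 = -236.09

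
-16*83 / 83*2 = -32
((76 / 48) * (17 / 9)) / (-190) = -17 / 1080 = -0.02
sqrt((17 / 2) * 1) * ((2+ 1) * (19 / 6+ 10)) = 79 * sqrt(34) / 4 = 115.16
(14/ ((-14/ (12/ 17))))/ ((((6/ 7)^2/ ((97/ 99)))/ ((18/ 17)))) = -9506/ 9537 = -1.00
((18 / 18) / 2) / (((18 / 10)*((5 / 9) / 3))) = 3 / 2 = 1.50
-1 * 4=-4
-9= -9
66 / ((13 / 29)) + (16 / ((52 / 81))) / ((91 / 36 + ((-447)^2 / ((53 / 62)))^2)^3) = 322767538618714880664777049004390871022855257857214 / 2192256009427008071390857699611847945489077979471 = 147.23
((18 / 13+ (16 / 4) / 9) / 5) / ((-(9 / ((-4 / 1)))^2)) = -3424 / 47385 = -0.07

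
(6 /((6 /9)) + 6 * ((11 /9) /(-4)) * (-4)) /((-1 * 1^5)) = -49 /3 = -16.33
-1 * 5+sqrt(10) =-5+sqrt(10) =-1.84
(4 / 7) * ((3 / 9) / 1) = 4 / 21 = 0.19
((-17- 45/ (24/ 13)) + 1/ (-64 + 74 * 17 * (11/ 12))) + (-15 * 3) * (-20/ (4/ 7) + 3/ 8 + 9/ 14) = 272241733/ 182980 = 1487.82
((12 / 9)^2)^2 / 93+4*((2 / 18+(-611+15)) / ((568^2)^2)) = 6661515215233 / 196020421604352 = 0.03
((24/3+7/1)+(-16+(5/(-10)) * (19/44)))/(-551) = 107/48488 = 0.00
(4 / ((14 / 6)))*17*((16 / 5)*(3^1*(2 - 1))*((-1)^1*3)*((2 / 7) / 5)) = -58752 / 1225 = -47.96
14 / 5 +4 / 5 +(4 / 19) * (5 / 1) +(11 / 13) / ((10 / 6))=6373 / 1235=5.16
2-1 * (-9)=11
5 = 5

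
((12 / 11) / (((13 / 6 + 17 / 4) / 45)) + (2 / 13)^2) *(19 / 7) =20.83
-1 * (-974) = 974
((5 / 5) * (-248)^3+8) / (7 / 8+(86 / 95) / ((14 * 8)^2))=-3029445995520 / 173801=-17430544.10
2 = 2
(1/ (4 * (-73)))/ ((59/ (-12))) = 0.00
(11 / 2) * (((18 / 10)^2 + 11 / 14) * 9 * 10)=1992.73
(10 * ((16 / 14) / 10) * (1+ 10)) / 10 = 44 / 35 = 1.26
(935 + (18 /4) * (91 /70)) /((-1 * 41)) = -18817 /820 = -22.95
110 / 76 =55 / 38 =1.45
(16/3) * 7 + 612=1948/3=649.33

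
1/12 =0.08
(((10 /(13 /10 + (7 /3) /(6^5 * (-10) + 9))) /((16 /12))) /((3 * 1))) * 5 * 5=145783125 /3032219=48.08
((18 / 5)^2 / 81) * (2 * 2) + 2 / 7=162 / 175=0.93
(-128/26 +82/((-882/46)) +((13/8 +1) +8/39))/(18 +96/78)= -58427/176400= -0.33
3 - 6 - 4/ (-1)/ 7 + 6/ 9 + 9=152/ 21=7.24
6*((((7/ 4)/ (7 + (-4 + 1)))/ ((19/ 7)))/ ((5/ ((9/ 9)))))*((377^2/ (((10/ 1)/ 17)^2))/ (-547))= -6038066307/ 41572000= -145.24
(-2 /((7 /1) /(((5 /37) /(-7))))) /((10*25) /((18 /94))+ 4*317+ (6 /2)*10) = 45 /21241108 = 0.00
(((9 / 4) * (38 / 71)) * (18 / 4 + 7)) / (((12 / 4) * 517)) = 1311 / 146828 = 0.01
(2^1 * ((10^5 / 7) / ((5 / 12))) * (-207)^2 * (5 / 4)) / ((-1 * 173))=-25709400000 / 1211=-21229892.65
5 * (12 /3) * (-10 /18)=-100 /9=-11.11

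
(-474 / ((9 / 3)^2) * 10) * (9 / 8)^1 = -592.50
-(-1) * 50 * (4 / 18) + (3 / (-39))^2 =16909 / 1521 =11.12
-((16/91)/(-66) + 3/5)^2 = -80442961/225450225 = -0.36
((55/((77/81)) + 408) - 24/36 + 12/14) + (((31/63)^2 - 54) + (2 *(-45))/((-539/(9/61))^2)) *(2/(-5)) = 42691564152197/87563319921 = 487.55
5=5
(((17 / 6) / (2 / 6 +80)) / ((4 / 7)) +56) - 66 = -19161 / 1928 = -9.94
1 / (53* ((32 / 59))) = 59 / 1696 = 0.03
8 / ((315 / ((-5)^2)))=40 / 63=0.63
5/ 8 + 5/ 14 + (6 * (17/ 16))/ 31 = 1031/ 868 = 1.19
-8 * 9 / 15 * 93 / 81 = -248 / 45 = -5.51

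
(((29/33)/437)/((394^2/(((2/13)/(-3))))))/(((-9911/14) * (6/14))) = 1421/648979781764743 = 0.00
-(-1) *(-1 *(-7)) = 7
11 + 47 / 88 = 11.53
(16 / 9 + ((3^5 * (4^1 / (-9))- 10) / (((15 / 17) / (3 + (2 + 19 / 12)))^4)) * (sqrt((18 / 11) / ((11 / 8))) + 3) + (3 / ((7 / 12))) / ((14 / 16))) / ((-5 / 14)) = 9404807698390091 / 2245320000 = 4188626.88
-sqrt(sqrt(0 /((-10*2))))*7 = 0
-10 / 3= -3.33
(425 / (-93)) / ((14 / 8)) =-1700 / 651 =-2.61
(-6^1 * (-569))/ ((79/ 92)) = 314088/ 79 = 3975.80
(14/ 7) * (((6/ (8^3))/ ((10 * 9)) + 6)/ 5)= 46081/ 19200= 2.40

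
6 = 6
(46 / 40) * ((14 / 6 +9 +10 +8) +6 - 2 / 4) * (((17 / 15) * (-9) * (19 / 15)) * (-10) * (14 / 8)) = 10868627 / 1200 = 9057.19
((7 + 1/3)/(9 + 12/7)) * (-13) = -8.90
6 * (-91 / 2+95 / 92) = -12273 / 46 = -266.80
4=4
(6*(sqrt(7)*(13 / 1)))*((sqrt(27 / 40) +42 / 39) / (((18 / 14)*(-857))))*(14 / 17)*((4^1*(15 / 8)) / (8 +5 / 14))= -0.26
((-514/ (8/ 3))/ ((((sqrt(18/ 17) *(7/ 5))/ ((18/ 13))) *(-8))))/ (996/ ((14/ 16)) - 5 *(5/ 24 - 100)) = 34695 *sqrt(34)/ 14302964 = 0.01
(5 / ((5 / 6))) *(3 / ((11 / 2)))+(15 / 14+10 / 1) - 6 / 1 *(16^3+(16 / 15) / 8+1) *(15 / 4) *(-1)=7099388 / 77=92199.84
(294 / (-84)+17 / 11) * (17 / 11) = -731 / 242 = -3.02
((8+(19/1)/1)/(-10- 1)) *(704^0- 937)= 25272/11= 2297.45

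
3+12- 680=-665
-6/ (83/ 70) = -420/ 83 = -5.06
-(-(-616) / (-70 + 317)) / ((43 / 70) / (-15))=646800 / 10621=60.90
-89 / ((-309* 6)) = 89 / 1854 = 0.05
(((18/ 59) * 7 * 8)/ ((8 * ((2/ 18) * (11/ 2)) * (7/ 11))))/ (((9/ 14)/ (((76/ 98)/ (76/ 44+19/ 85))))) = 2805/ 826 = 3.40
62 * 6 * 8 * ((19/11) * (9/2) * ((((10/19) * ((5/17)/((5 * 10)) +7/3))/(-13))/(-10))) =2662776/12155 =219.07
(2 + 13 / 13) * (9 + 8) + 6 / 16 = 411 / 8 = 51.38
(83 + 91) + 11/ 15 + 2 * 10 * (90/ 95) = 193.68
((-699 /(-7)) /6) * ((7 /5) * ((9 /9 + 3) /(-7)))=-466 /35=-13.31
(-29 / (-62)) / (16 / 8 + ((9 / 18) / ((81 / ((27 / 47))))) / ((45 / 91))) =184005 / 789601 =0.23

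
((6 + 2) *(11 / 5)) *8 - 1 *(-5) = 729 / 5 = 145.80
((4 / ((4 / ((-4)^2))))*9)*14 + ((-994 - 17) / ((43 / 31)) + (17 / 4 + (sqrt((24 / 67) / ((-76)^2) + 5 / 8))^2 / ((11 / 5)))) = 118218633171 / 91523608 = 1291.67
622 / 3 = 207.33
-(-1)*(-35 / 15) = -7 / 3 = -2.33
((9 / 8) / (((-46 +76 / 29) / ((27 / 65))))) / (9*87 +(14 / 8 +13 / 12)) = -0.00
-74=-74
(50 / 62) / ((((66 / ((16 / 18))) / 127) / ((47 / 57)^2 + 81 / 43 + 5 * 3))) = 31162764700 / 1286282349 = 24.23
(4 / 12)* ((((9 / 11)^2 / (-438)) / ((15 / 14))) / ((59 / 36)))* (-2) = 1512 / 2605735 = 0.00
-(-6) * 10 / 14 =30 / 7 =4.29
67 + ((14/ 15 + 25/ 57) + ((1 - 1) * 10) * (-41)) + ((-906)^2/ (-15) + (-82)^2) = -13660058/ 285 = -47930.03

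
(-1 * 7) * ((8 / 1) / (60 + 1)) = -56 / 61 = -0.92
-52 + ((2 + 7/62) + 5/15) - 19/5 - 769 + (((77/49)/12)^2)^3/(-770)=-626894030708653637/762316728606720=-822.35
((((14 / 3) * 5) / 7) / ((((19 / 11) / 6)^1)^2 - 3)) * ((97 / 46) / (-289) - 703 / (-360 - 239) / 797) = 268347089340 / 40323094394887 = 0.01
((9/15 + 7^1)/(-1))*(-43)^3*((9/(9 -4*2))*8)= 217531152/5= 43506230.40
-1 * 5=-5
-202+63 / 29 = -5795 / 29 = -199.83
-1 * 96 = -96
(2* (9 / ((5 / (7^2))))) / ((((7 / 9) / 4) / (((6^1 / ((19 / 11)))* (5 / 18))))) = 16632 / 19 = 875.37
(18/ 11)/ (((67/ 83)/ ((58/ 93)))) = 28884/ 22847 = 1.26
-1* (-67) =67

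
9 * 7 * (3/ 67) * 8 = 1512/ 67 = 22.57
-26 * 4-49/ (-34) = -3487/ 34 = -102.56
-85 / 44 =-1.93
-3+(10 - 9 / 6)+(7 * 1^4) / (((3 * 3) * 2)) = 53 / 9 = 5.89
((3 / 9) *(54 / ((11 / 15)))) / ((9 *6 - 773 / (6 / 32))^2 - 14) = 243 / 163884941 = 0.00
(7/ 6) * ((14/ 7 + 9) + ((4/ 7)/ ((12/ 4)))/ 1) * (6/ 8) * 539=126665/ 24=5277.71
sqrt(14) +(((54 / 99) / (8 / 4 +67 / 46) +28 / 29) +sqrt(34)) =18992 / 16907 +sqrt(14) +sqrt(34) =10.70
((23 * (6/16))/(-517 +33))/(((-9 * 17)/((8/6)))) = 23/148104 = 0.00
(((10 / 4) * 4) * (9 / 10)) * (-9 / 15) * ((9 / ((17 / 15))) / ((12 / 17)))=-243 / 4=-60.75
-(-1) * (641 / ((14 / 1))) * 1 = 641 / 14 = 45.79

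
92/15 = 6.13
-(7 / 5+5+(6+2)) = -72 / 5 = -14.40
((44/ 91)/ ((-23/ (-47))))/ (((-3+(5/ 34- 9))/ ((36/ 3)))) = -843744/ 843479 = -1.00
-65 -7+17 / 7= -487 / 7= -69.57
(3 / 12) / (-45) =-1 / 180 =-0.01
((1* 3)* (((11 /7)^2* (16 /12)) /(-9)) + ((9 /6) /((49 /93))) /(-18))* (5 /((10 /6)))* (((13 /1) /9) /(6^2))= -28795 /190512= -0.15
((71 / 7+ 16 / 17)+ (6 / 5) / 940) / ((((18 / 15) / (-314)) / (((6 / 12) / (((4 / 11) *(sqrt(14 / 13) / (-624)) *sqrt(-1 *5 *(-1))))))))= 69598257157 *sqrt(910) / 1957550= 1072521.97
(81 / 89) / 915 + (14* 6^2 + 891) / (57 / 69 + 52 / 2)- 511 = -459.00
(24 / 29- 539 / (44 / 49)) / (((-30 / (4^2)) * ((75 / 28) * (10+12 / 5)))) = 62804 / 6525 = 9.63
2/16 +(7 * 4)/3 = 227/24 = 9.46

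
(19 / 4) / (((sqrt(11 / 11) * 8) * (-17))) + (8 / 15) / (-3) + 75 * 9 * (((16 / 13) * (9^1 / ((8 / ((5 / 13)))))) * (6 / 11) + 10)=316094440187 / 45508320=6945.86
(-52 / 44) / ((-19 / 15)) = 195 / 209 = 0.93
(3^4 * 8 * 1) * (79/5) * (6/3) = 102384/5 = 20476.80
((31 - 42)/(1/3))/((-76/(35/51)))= 385/1292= 0.30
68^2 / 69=4624 / 69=67.01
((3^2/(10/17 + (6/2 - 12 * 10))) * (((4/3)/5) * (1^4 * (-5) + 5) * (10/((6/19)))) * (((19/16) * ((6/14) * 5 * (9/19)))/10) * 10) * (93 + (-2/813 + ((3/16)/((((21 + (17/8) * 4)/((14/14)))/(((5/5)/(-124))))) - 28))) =0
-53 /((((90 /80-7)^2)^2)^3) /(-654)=1821066133504 /37994614976626185084807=0.00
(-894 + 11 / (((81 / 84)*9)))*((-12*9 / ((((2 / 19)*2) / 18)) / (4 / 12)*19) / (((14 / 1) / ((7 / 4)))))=117469761 / 2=58734880.50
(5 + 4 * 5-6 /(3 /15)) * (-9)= 45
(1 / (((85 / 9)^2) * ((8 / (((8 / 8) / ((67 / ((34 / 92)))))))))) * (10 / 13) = 81 / 13622440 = 0.00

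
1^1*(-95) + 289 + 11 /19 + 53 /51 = 195.62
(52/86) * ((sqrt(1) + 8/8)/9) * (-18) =-104/43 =-2.42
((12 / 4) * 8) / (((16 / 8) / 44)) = 528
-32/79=-0.41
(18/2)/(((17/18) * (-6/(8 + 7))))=-405/17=-23.82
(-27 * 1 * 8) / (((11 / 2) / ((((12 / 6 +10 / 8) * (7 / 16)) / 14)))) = -351 / 88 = -3.99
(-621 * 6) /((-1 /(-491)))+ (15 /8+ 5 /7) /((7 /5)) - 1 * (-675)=-716885347 /392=-1828789.15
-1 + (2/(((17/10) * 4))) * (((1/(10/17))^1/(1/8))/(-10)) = -7/5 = -1.40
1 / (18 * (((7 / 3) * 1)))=1 / 42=0.02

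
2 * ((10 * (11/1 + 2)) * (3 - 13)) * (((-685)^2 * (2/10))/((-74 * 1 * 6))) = 60999250/111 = 549542.79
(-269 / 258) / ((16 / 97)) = -26093 / 4128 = -6.32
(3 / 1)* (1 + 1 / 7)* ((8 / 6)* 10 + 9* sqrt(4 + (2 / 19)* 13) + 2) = 368 / 7 + 216* sqrt(1938) / 133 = 124.07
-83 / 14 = -5.93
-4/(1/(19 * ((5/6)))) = -63.33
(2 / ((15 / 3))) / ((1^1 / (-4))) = -8 / 5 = -1.60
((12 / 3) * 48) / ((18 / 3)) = 32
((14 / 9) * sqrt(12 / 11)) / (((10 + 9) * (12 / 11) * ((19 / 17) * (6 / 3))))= 119 * sqrt(33) / 19494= 0.04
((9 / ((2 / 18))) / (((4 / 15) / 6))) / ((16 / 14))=25515 / 16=1594.69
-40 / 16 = -5 / 2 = -2.50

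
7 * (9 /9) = 7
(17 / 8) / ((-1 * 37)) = -17 / 296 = -0.06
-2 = -2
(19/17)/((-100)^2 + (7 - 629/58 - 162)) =1102/9696477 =0.00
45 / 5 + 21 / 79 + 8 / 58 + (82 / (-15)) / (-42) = 6880291 / 721665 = 9.53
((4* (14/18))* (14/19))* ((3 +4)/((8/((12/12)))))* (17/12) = 5831/2052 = 2.84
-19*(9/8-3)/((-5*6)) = -19/16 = -1.19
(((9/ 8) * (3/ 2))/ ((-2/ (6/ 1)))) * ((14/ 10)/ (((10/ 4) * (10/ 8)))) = -567/ 250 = -2.27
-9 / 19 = -0.47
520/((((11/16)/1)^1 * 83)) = 8320/913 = 9.11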